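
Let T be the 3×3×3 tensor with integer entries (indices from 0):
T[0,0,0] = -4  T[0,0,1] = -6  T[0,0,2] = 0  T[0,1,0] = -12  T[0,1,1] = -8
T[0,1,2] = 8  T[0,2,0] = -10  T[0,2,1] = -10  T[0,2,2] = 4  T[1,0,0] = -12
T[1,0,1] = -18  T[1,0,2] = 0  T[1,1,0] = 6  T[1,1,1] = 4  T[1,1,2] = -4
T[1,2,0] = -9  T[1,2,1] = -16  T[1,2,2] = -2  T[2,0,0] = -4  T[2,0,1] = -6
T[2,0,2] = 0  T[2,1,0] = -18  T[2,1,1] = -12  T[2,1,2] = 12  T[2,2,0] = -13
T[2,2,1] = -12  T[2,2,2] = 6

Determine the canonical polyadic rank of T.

2

Lower bound: the mode-1 unfolding of T (rows indexed by i, columns by (j,k) = (0,0), (0,1), (0,2), (1,0), (1,1), (1,2), (2,0), (2,1), (2,2)) is [[-4, -6, 0, -12, -8, 8, -10, -10, 4], [-12, -18, 0, 6, 4, -4, -9, -16, -2], [-4, -6, 0, -18, -12, 12, -13, -12, 6]].
There the 2×2 minor on rows i ∈ {0, 1}, columns (j,k) ∈ {(0,0), (1,0)} is det [[-4, -12], [-12, 6]] = -168 ≠ 0, so this unfolding has rank ≥ 2; CP rank is at least every unfolding rank, so rank(T) ≥ 2. (Flattening ranks never certify an upper bound on CP rank; for that we must actually write T with 2 rank-1 terms.)
Upper bound — finding two terms. Write S_k = T[:,:,k] for the frontal slices: S₀ = [[-4, -12, -10], [-12, 6, -9], [-4, -18, -13]], S₁ = [[-6, -8, -10], [-18, 4, -16], [-6, -12, -12]], S₂ = [[0, 8, 4], [0, -4, -2], [0, 12, 6]].
If T = a₁ ⊗ b₁ ⊗ c₁ + a₂ ⊗ b₂ ⊗ c₂ then each S_k = c₁[k]·a₁b₁ᵀ + c₂[k]·a₂b₂ᵀ. S₀ and S₁ are linearly independent, so a₁b₁ᵀ and a₂b₂ᵀ must span the same plane of matrices: they are the rank-1 matrices of the form x·S₀ + y·S₁.
The 2×2 minor of x·S₀ + y·S₁ on rows {0,1}, columns {0,1} is −168·x² − 364·xy − 168·y² = (-28)·(2·x + 3·y)(3·x + 2·y), vanishing at (x:y) = (3:-2) and (2:-3).
M₁ = 3·S₀ − 2·S₁ = [[0, -20, -10], [0, 10, 5], [0, -30, -15]] = (-5)·[2, -1, 3][0, 2, 1]ᵀ and M₂ = 2·S₀ − 3·S₁ = [[10, 0, 10], [30, 0, 30], [10, 0, 10]] = 10·[1, 3, 1][1, 0, 1]ᵀ, so take a₁ = [2, -1, 3], b₁ = [0, 2, 1], a₂ = [1, 3, 1], b₂ = [1, 0, 1].
Each slice is an integer combination of E₁ = a₁b₁ᵀ and E₂ = a₂b₂ᵀ: S₀ = −3·E₁ − 4·E₂, S₁ = −2·E₁ − 6·E₂, S₂ = 2·E₁; reading off coefficients, c₁ = [-3, -2, 2] and c₂ = [-4, -6, 0].
Hence T = [2, -1, 3] ⊗ [0, 2, 1] ⊗ [-3, -2, 2] + [1, 3, 1] ⊗ [1, 0, 1] ⊗ [-4, -6, 0], so rank(T) ≤ 2.
These bounds meet, so rank(T) = 2.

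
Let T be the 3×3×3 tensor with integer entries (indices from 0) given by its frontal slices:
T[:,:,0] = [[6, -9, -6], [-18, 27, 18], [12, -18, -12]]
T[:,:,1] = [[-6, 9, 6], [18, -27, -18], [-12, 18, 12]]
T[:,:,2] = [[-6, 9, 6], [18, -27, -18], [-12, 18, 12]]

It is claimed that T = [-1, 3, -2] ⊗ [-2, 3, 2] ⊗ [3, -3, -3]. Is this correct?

Reconstruct entrywise from the claimed factors. For example, T[2,1,1] = 18 and Σₗ aₗ[2]bₗ[1]cₗ[1] = (-2)·(3)·(-3) = 18; checking all 27 entries, every one matches. The claim holds.

Yes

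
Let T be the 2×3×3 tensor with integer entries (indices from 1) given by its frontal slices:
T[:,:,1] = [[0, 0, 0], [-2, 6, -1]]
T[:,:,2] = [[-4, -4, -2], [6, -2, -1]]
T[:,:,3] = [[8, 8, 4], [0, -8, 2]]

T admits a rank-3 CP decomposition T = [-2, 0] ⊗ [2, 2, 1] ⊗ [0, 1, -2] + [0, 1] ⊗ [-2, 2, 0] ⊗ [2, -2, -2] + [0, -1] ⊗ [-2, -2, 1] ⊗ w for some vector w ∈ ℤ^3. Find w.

w = [1, 1, -2]

Subtract the known terms from T to get the rank-1 residual R = [0, -1] ⊗ [-2, -2, 1] ⊗ w, so R[i,j,k] = a[i]·b[j]·w[k]. Pick indices with nonzero a[2]·b[1] = (-1)·(-2) = 2. Only the fibre through (2,1,·) is needed: R[2,1,:] = T[2,1,:] − Σₗ aₗ[2]bₗ[1]cₗ = [-2, 6, 0] − (0)·(2)·[0, 1, -2] − (1)·(-2)·[2, -2, -2] = [2, 2, -4]. Then w[k] = R[2,1,k] / 2 for each k, giving w = [2, 2, -4] / 2 = [1, 1, -2].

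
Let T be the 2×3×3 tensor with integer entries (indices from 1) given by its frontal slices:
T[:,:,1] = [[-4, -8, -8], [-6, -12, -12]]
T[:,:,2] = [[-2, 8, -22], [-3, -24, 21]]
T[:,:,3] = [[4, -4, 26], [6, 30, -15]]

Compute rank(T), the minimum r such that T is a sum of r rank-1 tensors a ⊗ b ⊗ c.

Lower bound: the mode-3 unfolding of T (rows indexed by k, columns by (i,j) = (1,1), (1,2), (1,3), (2,1), (2,2), (2,3)) is [[-4, -8, -8, -6, -12, -12], [-2, 8, -22, -3, -24, 21], [4, -4, 26, 6, 30, -15]].
There the 2×2 minor on rows k ∈ {1, 2}, columns (i,j) ∈ {(1,1), (1,2)} is det [[-4, -8], [-2, 8]] = -48 ≠ 0, so this unfolding has rank ≥ 2; CP rank is at least every unfolding rank, so rank(T) ≥ 2. (Flattening ranks never certify an upper bound on CP rank; for that we must actually write T with 2 rank-1 terms.)
Upper bound — finding two terms. Write S_k = T[:,:,k] for the frontal slices: S₁ = [[-4, -8, -8], [-6, -12, -12]], S₂ = [[-2, 8, -22], [-3, -24, 21]], S₃ = [[4, -4, 26], [6, 30, -15]].
If T = a₁ ⊗ b₁ ⊗ c₁ + a₂ ⊗ b₂ ⊗ c₂ then each S_k = c₁[k]·a₁b₁ᵀ + c₂[k]·a₂b₂ᵀ. S₁ and S₂ are linearly independent, so a₁b₁ᵀ and a₂b₂ᵀ must span the same plane of matrices: they are the rank-1 matrices of the form x·S₁ + y·S₂.
The 2×2 minor of x·S₁ + y·S₂ on rows {1,2}, columns {1,2} is 144·xy + 72·y² = 72·(y)(2·x + y), vanishing at (x:y) = (1:0) and (1:-2).
M₁ = S₁ = [[-4, -8, -8], [-6, -12, -12]] = (-2)·(2, 3)(1, 2, 2)ᵀ and M₂ = S₁ − 2·S₂ = [[0, -24, 36], [0, 36, -54]] = (-6)·(2, -3)(0, 2, -3)ᵀ, so take a₁ = (2, 3), b₁ = (1, 2, 2), a₂ = (2, -3), b₂ = (0, 2, -3).
Each slice is an integer combination of E₁ = a₁b₁ᵀ and E₂ = a₂b₂ᵀ: S₁ = −2·E₁, S₂ = −E₁ + 3·E₂, S₃ = 2·E₁ − 3·E₂; reading off coefficients, c₁ = (-2, -1, 2) and c₂ = (0, 3, -3).
Hence T = (2, 3) ⊗ (1, 2, 2) ⊗ (-2, -1, 2) + (2, -3) ⊗ (0, 2, -3) ⊗ (0, 3, -3), so rank(T) ≤ 2.
These bounds meet, so rank(T) = 2.

2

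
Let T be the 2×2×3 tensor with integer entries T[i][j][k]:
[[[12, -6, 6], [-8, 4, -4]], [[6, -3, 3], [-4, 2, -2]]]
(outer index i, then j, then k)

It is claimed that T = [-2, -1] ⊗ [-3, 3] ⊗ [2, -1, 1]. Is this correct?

Reconstruct entry (0,1,0) from the claimed factors: Σₗ aₗ[0]bₗ[1]cₗ[0] = (-2)·(3)·(2) = -12, but T[0,1,0] = -8. The claim is false.

No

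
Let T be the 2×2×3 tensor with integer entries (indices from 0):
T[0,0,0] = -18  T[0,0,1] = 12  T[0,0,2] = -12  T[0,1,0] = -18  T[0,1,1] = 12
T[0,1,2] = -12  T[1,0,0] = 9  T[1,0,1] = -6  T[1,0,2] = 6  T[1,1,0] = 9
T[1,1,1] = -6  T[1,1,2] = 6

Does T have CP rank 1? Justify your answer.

Yes

If T = a ⊗ b ⊗ c then every fibre of T is a multiple of the corresponding factor, so read the factors off the fibres through the nonzero entry T[0,0,0] = -18.
The mode-1 fibre T[:,0,0] = [-18, 9] gives a = [2, -1] (primitive direction); the mode-2 fibre T[0,:,0] = [-18, -18] gives b = [1, 1]; then c[k] = T[0,0,k] / (a[0]·b[0]) = [-18, 12, -12] / 2 = [-9, 6, -6].
Expanding [2, -1] ⊗ [1, 1] ⊗ [-9, 6, -6] reproduces all 12 entries of T, so T = [2, -1] ⊗ [1, 1] ⊗ [-9, 6, -6] and rank(T) ≤ 1.
Equivalently every frontal slice T[:,:,k] is c[k] times the rank-1 matrix [2, -1] ⊗ [1, 1]. So T has rank 1 (it is nonzero).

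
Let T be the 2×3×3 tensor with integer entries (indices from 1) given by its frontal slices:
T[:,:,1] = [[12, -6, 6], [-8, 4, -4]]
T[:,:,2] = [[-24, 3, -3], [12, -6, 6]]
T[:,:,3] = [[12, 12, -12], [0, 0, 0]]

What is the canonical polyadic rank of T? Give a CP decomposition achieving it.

rank(T) = 2

Lower bound: in the mode-1 unfolding of T (rows indexed by i, columns by (j,k)) the 2×2 minor on rows i ∈ {1, 2}, columns (j,k) ∈ {(1,1), (1,2)} is det [[12, -24], [-8, 12]] = -48 ≠ 0, so that unfolding has rank ≥ 2 and hence rank(T) ≥ 2 (CP rank is at least every unfolding rank, though it can be larger).
Upper bound: with S_k = T[:,:,k], the two rank-1 terms a₁b₁ᵀ, a₂b₂ᵀ are the rank-1 members of the pencil x·S₁ + y·S₂.
The 2×2 minor of x·S₁ + y·S₂ on rows {1,2}, columns {1,2} is −72·xy + 108·y² = (-36)·(2·x − 3·y)(y), vanishing at (x:y) = (3:2) and (1:0).
M₁ = 3·S₁ + 2·S₂ = [[-12, -12, 12], [0, 0, 0]] = (-12)·[1, 0][1, 1, -1]ᵀ and M₂ = S₁ = [[12, -6, 6], [-8, 4, -4]] = 2·[3, -2][2, -1, 1]ᵀ, so take a₁ = [1, 0], b₁ = [1, 1, -1], a₂ = [3, -2], b₂ = [2, -1, 1].
Each slice is an integer combination of E₁ = a₁b₁ᵀ and E₂ = a₂b₂ᵀ: S₁ = 2·E₂, S₂ = −6·E₁ − 3·E₂, S₃ = 12·E₁; reading off coefficients, c₁ = [0, -6, 12] and c₂ = [2, -3, 0].
Hence T = [1, 0] (x) [1, 1, -1] (x) [0, -6, 12] + [3, -2] (x) [2, -1, 1] (x) [2, -3, 0], so rank(T) ≤ 2.
These bounds meet, so rank(T) = 2.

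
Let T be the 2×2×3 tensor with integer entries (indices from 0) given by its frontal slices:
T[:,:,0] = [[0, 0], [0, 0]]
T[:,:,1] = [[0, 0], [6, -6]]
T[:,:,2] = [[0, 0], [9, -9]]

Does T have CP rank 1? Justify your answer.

Yes

If T = a ⊗ b ⊗ c then every fibre of T is a multiple of the corresponding factor, so read the factors off the fibres through the nonzero entry T[1,0,1] = 6.
The mode-1 fibre T[:,0,1] = [0, 6] gives a = [0, 1] (primitive direction); the mode-2 fibre T[1,:,1] = [6, -6] gives b = [1, -1]; then c[k] = T[1,0,k] / (a[1]·b[0]) = [0, 6, 9] / 1 = [0, 6, 9].
Expanding [0, 1] ⊗ [1, -1] ⊗ [0, 6, 9] reproduces all 12 entries of T, so T = [0, 1] ⊗ [1, -1] ⊗ [0, 6, 9] and rank(T) ≤ 1.
Equivalently every frontal slice T[:,:,k] is c[k] times the rank-1 matrix [0, 1] ⊗ [1, -1]. So T has rank 1 (it is nonzero).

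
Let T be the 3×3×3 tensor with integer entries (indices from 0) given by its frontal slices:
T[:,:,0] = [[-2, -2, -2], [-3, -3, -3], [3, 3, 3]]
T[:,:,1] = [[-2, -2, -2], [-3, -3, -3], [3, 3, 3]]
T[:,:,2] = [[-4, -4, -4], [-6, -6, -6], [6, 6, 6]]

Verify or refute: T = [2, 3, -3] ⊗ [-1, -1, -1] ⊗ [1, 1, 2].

Yes

Reconstruct entrywise from the claimed factors. For example, T[1,2,2] = -6 and Σₗ aₗ[1]bₗ[2]cₗ[2] = (3)·(-1)·(2) = -6; checking all 27 entries, every one matches. The claim holds.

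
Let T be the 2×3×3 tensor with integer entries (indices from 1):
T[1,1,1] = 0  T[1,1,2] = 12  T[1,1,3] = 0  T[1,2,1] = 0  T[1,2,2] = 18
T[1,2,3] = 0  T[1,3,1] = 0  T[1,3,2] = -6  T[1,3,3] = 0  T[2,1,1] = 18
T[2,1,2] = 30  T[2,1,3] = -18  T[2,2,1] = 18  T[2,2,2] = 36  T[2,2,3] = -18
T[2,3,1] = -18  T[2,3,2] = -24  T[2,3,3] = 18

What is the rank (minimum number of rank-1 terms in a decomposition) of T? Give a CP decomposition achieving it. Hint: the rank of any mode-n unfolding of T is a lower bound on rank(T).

rank(T) = 2

Lower bound: the mode-2 unfolding of T (rows indexed by j, columns by (i,k) = (1,1), (1,2), (1,3), (2,1), (2,2), (2,3)) is [[0, 12, 0, 18, 30, -18], [0, 18, 0, 18, 36, -18], [0, -6, 0, -18, -24, 18]].
There the 2×2 minor on rows j ∈ {1, 2}, columns (i,k) ∈ {(1,2), (2,1)} is det [[12, 18], [18, 18]] = -108 ≠ 0, so this unfolding has rank ≥ 2; CP rank is at least every unfolding rank, so rank(T) ≥ 2. (Flattening ranks never certify an upper bound on CP rank; for that we must actually write T with 2 rank-1 terms.)
Upper bound — finding two terms. Write S_k = T[:,:,k] for the frontal slices: S₁ = [[0, 0, 0], [18, 18, -18]], S₂ = [[12, 18, -6], [30, 36, -24]], S₃ = [[0, 0, 0], [-18, -18, 18]].
If T = a₁ (x) b₁ (x) c₁ + a₂ (x) b₂ (x) c₂ then each S_k = c₁[k]·a₁b₁ᵀ + c₂[k]·a₂b₂ᵀ. S₁ and S₂ are linearly independent, so a₁b₁ᵀ and a₂b₂ᵀ must span the same plane of matrices: they are the rank-1 matrices of the form x·S₁ + y·S₂.
The 2×2 minor of x·S₁ + y·S₂ on rows {1,2}, columns {1,2} is −108·xy − 108·y² = (-108)·(y)(x + y), vanishing at (x:y) = (1:0) and (1:-1).
M₁ = S₁ = [[0, 0, 0], [18, 18, -18]] = 18·(0, 1)(1, 1, -1)ᵀ and M₂ = S₁ − S₂ = [[-12, -18, 6], [-12, -18, 6]] = (-6)·(1, 1)(2, 3, -1)ᵀ, so take a₁ = (0, 1), b₁ = (1, 1, -1), a₂ = (1, 1), b₂ = (2, 3, -1).
Each slice is an integer combination of E₁ = a₁b₁ᵀ and E₂ = a₂b₂ᵀ: S₁ = 18·E₁, S₂ = 18·E₁ + 6·E₂, S₃ = −18·E₁; reading off coefficients, c₁ = (18, 18, -18) and c₂ = (0, 6, 0).
Hence T = (0, 1) (x) (1, 1, -1) (x) (18, 18, -18) + (1, 1) (x) (2, 3, -1) (x) (0, 6, 0), so rank(T) ≤ 2.
These bounds meet, so rank(T) = 2.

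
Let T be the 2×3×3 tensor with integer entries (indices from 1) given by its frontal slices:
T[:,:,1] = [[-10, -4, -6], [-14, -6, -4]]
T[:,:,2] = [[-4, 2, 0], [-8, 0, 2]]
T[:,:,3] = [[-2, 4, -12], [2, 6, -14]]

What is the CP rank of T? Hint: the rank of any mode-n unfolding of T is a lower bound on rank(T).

3

Lower bound: the mode-2 unfolding of T (rows indexed by j, columns by (i,k) = (1,1), (1,2), (1,3), (2,1), (2,2), (2,3)) is [[-10, -4, -2, -14, -8, 2], [-4, 2, 4, -6, 0, 6], [-6, 0, -12, -4, 2, -14]].
There the 3×3 minor on rows j ∈ {1, 2, 3}, columns (i,k) ∈ {(1,1), (1,2), (1,3)} is det [[-10, -4, -2], [-4, 2, 4], [-6, 0, -12]] = 504 ≠ 0, so this unfolding has rank ≥ 3; CP rank is at least every unfolding rank, so rank(T) ≥ 3. (This is only a lower bound: in general the CP rank may exceed every unfolding rank, so we still need to exhibit 3 rank-1 terms summing to T.)
Upper bound: T is a sum of 3 rank-1 terms, T = [1, 1] (x) [1, -1, 2] (x) [-2, -2, -4] + [1, 1] (x) [1, 1, 1] (x) [-4, 2, -2] + [1, 2] (x) [2, 1, -1] (x) [-2, -2, 2] (one valid choice — decompositions are not unique — normalised so each a, b is primitive with positive first nonzero entry; check it by expanding all entries), so rank(T) ≤ 3.
These bounds meet, so rank(T) = 3.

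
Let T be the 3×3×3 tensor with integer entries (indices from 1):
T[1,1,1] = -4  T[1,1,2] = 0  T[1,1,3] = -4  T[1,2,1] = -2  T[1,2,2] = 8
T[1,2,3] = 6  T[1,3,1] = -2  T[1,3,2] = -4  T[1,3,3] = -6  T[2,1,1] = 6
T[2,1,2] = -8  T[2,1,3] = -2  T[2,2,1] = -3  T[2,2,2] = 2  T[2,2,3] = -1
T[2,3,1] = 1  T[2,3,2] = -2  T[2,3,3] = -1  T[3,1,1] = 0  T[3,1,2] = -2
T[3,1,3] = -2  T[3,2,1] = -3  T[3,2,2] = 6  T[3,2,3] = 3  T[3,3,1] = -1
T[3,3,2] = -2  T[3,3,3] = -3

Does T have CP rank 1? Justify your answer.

No

The mode-1 unfolding of T (rows indexed by i, columns by (j,k) = (1,1), (1,2), (1,3), (2,1), (2,2), (2,3), (3,1), (3,2), (3,3)) is [[-4, 0, -4, -2, 8, 6, -2, -4, -6], [6, -8, -2, -3, 2, -1, 1, -2, -1], [0, -2, -2, -3, 6, 3, -1, -2, -3]].
There the 3×3 minor on rows i ∈ {1, 2, 3}, columns (j,k) ∈ {(1,1), (1,2), (2,1)} is det [[-4, 0, -2], [6, -8, -3], [0, -2, -3]] = -48 ≠ 0, so this unfolding has rank ≥ 3; CP rank is at least every unfolding rank, so rank(T) ≥ 3.
In particular rank(T) ≥ 3 > 1, so T is not rank-1.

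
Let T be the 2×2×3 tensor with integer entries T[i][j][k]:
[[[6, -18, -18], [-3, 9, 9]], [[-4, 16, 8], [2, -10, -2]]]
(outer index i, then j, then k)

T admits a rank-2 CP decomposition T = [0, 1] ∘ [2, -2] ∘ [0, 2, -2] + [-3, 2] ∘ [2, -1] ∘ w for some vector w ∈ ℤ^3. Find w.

w = [-1, 3, 3]

Subtract the known terms from T to get the rank-1 residual R = [-3, 2] ∘ [2, -1] ∘ w, so R[i,j,k] = a[i]·b[j]·w[k]. Pick indices with nonzero a[0]·b[0] = (-3)·(2) = -6. Only the fibre through (0,0,·) is needed: R[0,0,:] = T[0,0,:] − Σₗ aₗ[0]bₗ[0]cₗ = [6, -18, -18] − (0)·(2)·[0, 2, -2] = [6, -18, -18]. Then w[k] = R[0,0,k] / -6 for each k, giving w = [6, -18, -18] / -6 = [-1, 3, 3].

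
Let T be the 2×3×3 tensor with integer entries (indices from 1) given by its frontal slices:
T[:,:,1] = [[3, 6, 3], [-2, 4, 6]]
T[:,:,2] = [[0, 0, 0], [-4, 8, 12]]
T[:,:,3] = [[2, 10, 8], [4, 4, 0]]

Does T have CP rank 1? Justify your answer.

The mode-3 unfolding of T (rows indexed by k, columns by (i,j) = (1,1), (1,2), (1,3), (2,1), (2,2), (2,3)) is [[3, 6, 3, -2, 4, 6], [0, 0, 0, -4, 8, 12], [2, 10, 8, 4, 4, 0]].
There the 3×3 minor on rows k ∈ {1, 2, 3}, columns (i,j) ∈ {(1,1), (1,2), (2,1)} is det [[3, 6, -2], [0, 0, -4], [2, 10, 4]] = 72 ≠ 0, so this unfolding has rank ≥ 3; CP rank is at least every unfolding rank, so rank(T) ≥ 3.
In particular rank(T) ≥ 3 > 1, so T is not rank-1.

No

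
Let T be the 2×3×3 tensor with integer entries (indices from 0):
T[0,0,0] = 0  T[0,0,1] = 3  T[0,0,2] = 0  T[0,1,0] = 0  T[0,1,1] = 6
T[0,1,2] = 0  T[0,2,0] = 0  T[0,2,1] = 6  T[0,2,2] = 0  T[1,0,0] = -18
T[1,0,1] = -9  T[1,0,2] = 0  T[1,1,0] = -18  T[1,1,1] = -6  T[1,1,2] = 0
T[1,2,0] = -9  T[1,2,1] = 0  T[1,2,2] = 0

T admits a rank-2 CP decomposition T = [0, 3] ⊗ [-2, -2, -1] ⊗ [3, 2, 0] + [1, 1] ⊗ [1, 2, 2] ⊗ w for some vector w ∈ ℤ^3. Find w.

Subtract the known terms from T to get the rank-1 residual R = [1, 1] ⊗ [1, 2, 2] ⊗ w, so R[i,j,k] = a[i]·b[j]·w[k]. Pick indices with nonzero a[0]·b[0] = (1)·(1) = 1. Only the fibre through (0,0,·) is needed: R[0,0,:] = T[0,0,:] − Σₗ aₗ[0]bₗ[0]cₗ = [0, 3, 0] − (0)·(-2)·[3, 2, 0] = [0, 3, 0]. Then w[k] = R[0,0,k] / 1 for each k, giving w = [0, 3, 0] / 1 = [0, 3, 0].

w = [0, 3, 0]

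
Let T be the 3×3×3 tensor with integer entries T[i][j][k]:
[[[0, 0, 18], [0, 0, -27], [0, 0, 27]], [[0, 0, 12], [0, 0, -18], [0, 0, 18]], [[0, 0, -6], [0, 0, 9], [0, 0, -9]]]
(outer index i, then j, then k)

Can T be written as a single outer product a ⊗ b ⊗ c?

The mode-1 fibre T[:,0,2] = [18, 12, -6] gives a = [3, 2, -1] (primitive direction); the mode-2 fibre T[0,:,2] = [18, -27, 27] gives b = [2, -3, 3]; then c[k] = T[0,0,k] / (a[0]·b[0]) = [0, 0, 18] / 6 = [0, 0, 3].
Expanding [3, 2, -1] ⊗ [2, -3, 3] ⊗ [0, 0, 3] reproduces all 27 entries of T, so T = [3, 2, -1] ⊗ [2, -3, 3] ⊗ [0, 0, 3] and rank(T) ≤ 1.
Equivalently every frontal slice T[:,:,k] is c[k] times the rank-1 matrix [3, 2, -1] ⊗ [2, -3, 3]. So T has rank 1 (it is nonzero).

Yes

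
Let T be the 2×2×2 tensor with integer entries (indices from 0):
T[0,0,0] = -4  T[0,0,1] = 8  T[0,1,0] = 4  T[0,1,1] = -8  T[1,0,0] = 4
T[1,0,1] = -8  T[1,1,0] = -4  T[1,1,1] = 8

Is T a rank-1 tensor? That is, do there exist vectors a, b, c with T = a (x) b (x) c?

Yes

If T = a (x) b (x) c then every fibre of T is a multiple of the corresponding factor, so read the factors off the fibres through the nonzero entry T[0,0,0] = -4.
The mode-1 fibre T[:,0,0] = [-4, 4] gives a = [1, -1] (primitive direction); the mode-2 fibre T[0,:,0] = [-4, 4] gives b = [1, -1]; then c[k] = T[0,0,k] / (a[0]·b[0]) = [-4, 8] / 1 = [-4, 8].
Expanding [1, -1] (x) [1, -1] (x) [-4, 8] reproduces all 8 entries of T, so T = [1, -1] (x) [1, -1] (x) [-4, 8] and rank(T) ≤ 1.
Equivalently every frontal slice T[:,:,k] is c[k] times the rank-1 matrix [1, -1] (x) [1, -1]. So T has rank 1 (it is nonzero).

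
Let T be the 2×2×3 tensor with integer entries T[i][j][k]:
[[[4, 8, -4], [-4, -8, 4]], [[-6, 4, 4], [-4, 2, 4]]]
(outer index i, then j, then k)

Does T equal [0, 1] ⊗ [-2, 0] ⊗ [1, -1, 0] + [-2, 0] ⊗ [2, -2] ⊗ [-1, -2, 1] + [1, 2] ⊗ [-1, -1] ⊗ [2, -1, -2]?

No

Reconstruct entry (0,0,0) from the claimed factors: Σₗ aₗ[0]bₗ[0]cₗ[0] = (0)·(-2)·(1) + (-2)·(2)·(-1) + (1)·(-1)·(2) = 2, but T[0,0,0] = 4. The claim is false.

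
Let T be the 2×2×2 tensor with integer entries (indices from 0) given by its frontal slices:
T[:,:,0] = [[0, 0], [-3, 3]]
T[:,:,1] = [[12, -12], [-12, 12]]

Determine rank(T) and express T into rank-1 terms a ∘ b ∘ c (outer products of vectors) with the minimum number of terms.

Lower bound: the mode-1 unfolding of T (rows indexed by i, columns by (j,k) = (0,0), (0,1), (1,0), (1,1)) is [[0, 12, 0, -12], [-3, -12, 3, 12]].
There the 2×2 minor on rows i ∈ {0, 1}, columns (j,k) ∈ {(0,0), (0,1)} is det [[0, 12], [-3, -12]] = 36 ≠ 0, so this unfolding has rank ≥ 2; CP rank is at least every unfolding rank, so rank(T) ≥ 2. (This is only a lower bound: in general the CP rank may exceed every unfolding rank, so we still need to exhibit 2 rank-1 terms summing to T.)
Upper bound — finding two terms. Every mode-2 slice of T is a multiple of one matrix: T[:,j,:] = b[j]·M with b = (1, -1) and M = [[0, 12], [-3, -12]] (rows indexed by i, columns by k). So it suffices to write M as a sum of two rank-1 matrices.
Splitting M by its rows (i = 0, 1), M = (1, 0)(0, 12)ᵀ + (0, 1)(-3, -12)ᵀ.
Hence T = (1, 0) ∘ (1, -1) ∘ (0, 12) + (0, 1) ∘ (1, -1) ∘ (-3, -12), so rank(T) ≤ 2.
These bounds meet, so rank(T) = 2.

rank(T) = 2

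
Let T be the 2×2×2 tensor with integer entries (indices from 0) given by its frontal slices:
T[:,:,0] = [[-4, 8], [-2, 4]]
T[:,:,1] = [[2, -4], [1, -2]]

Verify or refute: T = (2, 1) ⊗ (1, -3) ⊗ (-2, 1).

No

Reconstruct entry (0,1,0) from the claimed factors: Σₗ aₗ[0]bₗ[1]cₗ[0] = (2)·(-3)·(-2) = 12, but T[0,1,0] = 8. The claim is false.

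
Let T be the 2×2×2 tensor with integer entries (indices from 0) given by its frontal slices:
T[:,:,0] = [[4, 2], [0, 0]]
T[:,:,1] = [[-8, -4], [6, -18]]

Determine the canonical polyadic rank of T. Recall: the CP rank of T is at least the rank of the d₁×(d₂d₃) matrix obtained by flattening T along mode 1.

2

Lower bound: in the mode-3 unfolding of T (rows indexed by k, columns by (i,j)) the 2×2 minor on rows k ∈ {0, 1}, columns (i,j) ∈ {(0,0), (1,0)} is det [[4, 0], [-8, 6]] = 24 ≠ 0, so that unfolding has rank ≥ 2 and hence rank(T) ≥ 2 (CP rank is at least every unfolding rank, though it can be larger).
Upper bound: with S_k = T[:,:,k], the two rank-1 terms a₁b₁ᵀ, a₂b₂ᵀ are the rank-1 members of the pencil x·S₀ + y·S₁.
det(x·S₀ + y·S₁) is −84·xy + 168·y² = (-84)·(x − 2·y)(y), vanishing at (x:y) = (2:1) and (1:0).
M₁ = 2·S₀ + S₁ = [[0, 0], [6, -18]] = 6·[0, 1][1, -3]ᵀ and M₂ = S₀ = [[4, 2], [0, 0]] = 2·[1, 0][2, 1]ᵀ, so take a₁ = [0, 1], b₁ = [1, -3], a₂ = [1, 0], b₂ = [2, 1].
Each slice is an integer combination of E₁ = a₁b₁ᵀ and E₂ = a₂b₂ᵀ: S₀ = 2·E₂, S₁ = 6·E₁ − 4·E₂; reading off coefficients, c₁ = [0, 6] and c₂ = [2, -4].
Hence T = [0, 1] ⊗ [1, -3] ⊗ [0, 6] + [1, 0] ⊗ [2, 1] ⊗ [2, -4], so rank(T) ≤ 2.
These bounds meet, so rank(T) = 2.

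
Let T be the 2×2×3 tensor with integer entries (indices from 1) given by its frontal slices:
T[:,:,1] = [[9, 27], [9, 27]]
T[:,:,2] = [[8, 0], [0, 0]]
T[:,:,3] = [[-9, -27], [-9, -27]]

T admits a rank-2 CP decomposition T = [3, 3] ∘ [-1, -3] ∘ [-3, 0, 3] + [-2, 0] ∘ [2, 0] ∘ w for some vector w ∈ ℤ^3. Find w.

w = [0, -2, 0]

Subtract the known terms from T to get the rank-1 residual R = [-2, 0] ∘ [2, 0] ∘ w, so R[i,j,k] = a[i]·b[j]·w[k]. Pick indices with nonzero a[1]·b[1] = (-2)·(2) = -4. Only the fibre through (1,1,·) is needed: R[1,1,:] = T[1,1,:] − Σₗ aₗ[1]bₗ[1]cₗ = [9, 8, -9] − (3)·(-1)·[-3, 0, 3] = [0, 8, 0]. Then w[k] = R[1,1,k] / -4 for each k, giving w = [0, 8, 0] / -4 = [0, -2, 0].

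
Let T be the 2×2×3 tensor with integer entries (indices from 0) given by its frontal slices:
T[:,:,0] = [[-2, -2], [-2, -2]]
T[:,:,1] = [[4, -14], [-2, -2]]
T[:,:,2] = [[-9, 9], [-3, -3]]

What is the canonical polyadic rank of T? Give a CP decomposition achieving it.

rank(T) = 2

Lower bound: the mode-3 unfolding of T (rows indexed by k, columns by (i,j) = (0,0), (0,1), (1,0), (1,1)) is [[-2, -2, -2, -2], [4, -14, -2, -2], [-9, 9, -3, -3]].
There the 2×2 minor on rows k ∈ {0, 1}, columns (i,j) ∈ {(0,0), (0,1)} is det [[-2, -2], [4, -14]] = 36 ≠ 0, so this unfolding has rank ≥ 2; CP rank is at least every unfolding rank, so rank(T) ≥ 2. (Flattening ranks never certify an upper bound on CP rank; for that we must actually write T with 2 rank-1 terms.)
Upper bound — finding two terms. Write S_k = T[:,:,k] for the frontal slices: S₀ = [[-2, -2], [-2, -2]], S₁ = [[4, -14], [-2, -2]], S₂ = [[-9, 9], [-3, -3]].
If T = a₁ ⊗ b₁ ⊗ c₁ + a₂ ⊗ b₂ ⊗ c₂ then each S_k = c₁[k]·a₁b₁ᵀ + c₂[k]·a₂b₂ᵀ. S₀ and S₁ are linearly independent, so a₁b₁ᵀ and a₂b₂ᵀ must span the same plane of matrices: they are the rank-1 matrices of the form x·S₀ + y·S₁.
det(x·S₀ + y·S₁) is −36·xy − 36·y² = (-36)·(y)(x + y), vanishing at (x:y) = (1:0) and (1:-1).
M₁ = S₀ = [[-2, -2], [-2, -2]] = (-2)·[1, 1][1, 1]ᵀ and M₂ = S₀ − S₁ = [[-6, 12], [0, 0]] = (-6)·[1, 0][1, -2]ᵀ, so take a₁ = [1, 1], b₁ = [1, 1], a₂ = [1, 0], b₂ = [1, -2].
Each slice is an integer combination of E₁ = a₁b₁ᵀ and E₂ = a₂b₂ᵀ: S₀ = −2·E₁, S₁ = −2·E₁ + 6·E₂, S₂ = −3·E₁ − 6·E₂; reading off coefficients, c₁ = [-2, -2, -3] and c₂ = [0, 6, -6].
Hence T = [1, 1] ⊗ [1, 1] ⊗ [-2, -2, -3] + [1, 0] ⊗ [1, -2] ⊗ [0, 6, -6], so rank(T) ≤ 2.
These bounds meet, so rank(T) = 2.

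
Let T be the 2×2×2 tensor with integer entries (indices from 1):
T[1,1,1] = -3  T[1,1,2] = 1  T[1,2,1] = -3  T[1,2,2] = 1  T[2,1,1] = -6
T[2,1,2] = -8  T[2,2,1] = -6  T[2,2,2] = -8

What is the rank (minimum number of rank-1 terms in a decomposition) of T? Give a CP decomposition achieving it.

rank(T) = 2

Lower bound: the mode-1 unfolding of T (rows indexed by i, columns by (j,k) = (1,1), (1,2), (2,1), (2,2)) is [[-3, 1, -3, 1], [-6, -8, -6, -8]].
There the 2×2 minor on rows i ∈ {1, 2}, columns (j,k) ∈ {(1,1), (1,2)} is det [[-3, 1], [-6, -8]] = 30 ≠ 0, so this unfolding has rank ≥ 2; CP rank is at least every unfolding rank, so rank(T) ≥ 2. (Flattening ranks never certify an upper bound on CP rank; for that we must actually write T with 2 rank-1 terms.)
Upper bound — finding two terms. Every mode-2 slice of T is a multiple of one matrix: T[:,j,:] = b[j]·M with b = [1, 1] and M = [[-3, 1], [-6, -8]] (rows indexed by i, columns by k). So it suffices to write M as a sum of two rank-1 matrices.
Splitting M by its rows (i = 1, 2), M = [1, 0][-3, 1]ᵀ + [0, 1][-6, -8]ᵀ.
Hence T = [1, 0] ⊗ [1, 1] ⊗ [-3, 1] + [0, 1] ⊗ [1, 1] ⊗ [-6, -8], so rank(T) ≤ 2.
These bounds meet, so rank(T) = 2.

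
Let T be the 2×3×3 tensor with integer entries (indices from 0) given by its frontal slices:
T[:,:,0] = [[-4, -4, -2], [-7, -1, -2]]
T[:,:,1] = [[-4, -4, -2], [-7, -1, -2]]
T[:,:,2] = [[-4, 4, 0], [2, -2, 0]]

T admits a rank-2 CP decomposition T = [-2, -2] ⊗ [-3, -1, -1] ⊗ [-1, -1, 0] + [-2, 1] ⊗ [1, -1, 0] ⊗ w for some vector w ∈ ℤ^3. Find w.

Subtract the known terms from T to get the rank-1 residual R = [-2, 1] ⊗ [1, -1, 0] ⊗ w, so R[i,j,k] = a[i]·b[j]·w[k]. Pick indices with nonzero a[0]·b[0] = (-2)·(1) = -2. Only the fibre through (0,0,·) is needed: R[0,0,:] = T[0,0,:] − Σₗ aₗ[0]bₗ[0]cₗ = [-4, -4, -4] − (-2)·(-3)·[-1, -1, 0] = [2, 2, -4]. Then w[k] = R[0,0,k] / -2 for each k, giving w = [2, 2, -4] / -2 = [-1, -1, 2].

w = [-1, -1, 2]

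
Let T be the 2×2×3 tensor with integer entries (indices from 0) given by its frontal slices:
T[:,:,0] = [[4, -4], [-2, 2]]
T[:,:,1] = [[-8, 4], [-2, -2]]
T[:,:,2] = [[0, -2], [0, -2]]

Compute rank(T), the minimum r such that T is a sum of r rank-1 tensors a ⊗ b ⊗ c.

Lower bound: the mode-3 unfolding of T (rows indexed by k, columns by (i,j) = (0,0), (0,1), (1,0), (1,1)) is [[4, -4, -2, 2], [-8, 4, -2, -2], [0, -2, 0, -2]].
There the 3×3 minor on rows k ∈ {0, 1, 2}, columns (i,j) ∈ {(0,0), (0,1), (1,0)} is det [[4, -4, -2], [-8, 4, -2], [0, -2, 0]] = -48 ≠ 0, so this unfolding has rank ≥ 3; CP rank is at least every unfolding rank, so rank(T) ≥ 3. (Flattening ranks never certify an upper bound on CP rank; for that we must actually write T with 3 rank-1 terms.)
Upper bound: T is a sum of 3 rank-1 terms, T = (1, -1) ⊗ (1, -1) ⊗ (2, -2, -2) + (1, 0) ⊗ (1, -1) ⊗ (2, -2, 4) + (1, 1) ⊗ (1, 0) ⊗ (0, -4, -2) (written with every a and b primitive with positive leading entry and the scale carried by c; CP decompositions are not unique, and this one is verified by expanding entrywise), so rank(T) ≤ 3.
These bounds meet, so rank(T) = 3.

3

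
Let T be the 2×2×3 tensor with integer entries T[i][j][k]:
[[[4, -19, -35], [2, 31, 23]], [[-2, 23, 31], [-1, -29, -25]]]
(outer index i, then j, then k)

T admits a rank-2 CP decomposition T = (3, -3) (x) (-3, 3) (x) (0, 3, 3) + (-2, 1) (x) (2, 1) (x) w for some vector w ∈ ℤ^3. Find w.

w = (-1, -2, 2)

Subtract the known terms from T to get the rank-1 residual R = (-2, 1) (x) (2, 1) (x) w, so R[i,j,k] = a[i]·b[j]·w[k]. Pick indices with nonzero a[0]·b[0] = (-2)·(2) = -4. Only the fibre through (0,0,·) is needed: R[0,0,:] = T[0,0,:] − Σₗ aₗ[0]bₗ[0]cₗ = [4, -19, -35] − (3)·(-3)·(0, 3, 3) = [4, 8, -8]. Then w[k] = R[0,0,k] / -4 for each k, giving w = [4, 8, -8] / -4 = (-1, -2, 2).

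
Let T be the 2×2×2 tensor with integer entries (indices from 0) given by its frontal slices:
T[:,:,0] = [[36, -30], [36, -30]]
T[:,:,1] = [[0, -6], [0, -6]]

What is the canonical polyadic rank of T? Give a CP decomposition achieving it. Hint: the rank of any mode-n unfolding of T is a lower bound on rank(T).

rank(T) = 2

Lower bound: the mode-2 unfolding of T (rows indexed by j, columns by (i,k) = (0,0), (0,1), (1,0), (1,1)) is [[36, 0, 36, 0], [-30, -6, -30, -6]].
There the 2×2 minor on rows j ∈ {0, 1}, columns (i,k) ∈ {(0,0), (0,1)} is det [[36, 0], [-30, -6]] = -216 ≠ 0, so this unfolding has rank ≥ 2; CP rank is at least every unfolding rank, so rank(T) ≥ 2. (This is only a lower bound: in general the CP rank may exceed every unfolding rank, so we still need to exhibit 2 rank-1 terms summing to T.)
Upper bound — finding two terms. Every mode-1 slice of T is a multiple of one matrix: T[i,:,:] = a[i]·M with a = [1, 1] and M = [[36, 0], [-30, -6]] (rows indexed by j, columns by k). So it suffices to write M as a sum of two rank-1 matrices.
Splitting M by its rows (j = 0, 1), M = [1, 0][36, 0]ᵀ + [0, 1][-30, -6]ᵀ.
Hence T = [1, 1] ∘ [1, 0] ∘ [36, 0] + [1, 1] ∘ [0, 1] ∘ [-30, -6], so rank(T) ≤ 2.
These bounds meet, so rank(T) = 2.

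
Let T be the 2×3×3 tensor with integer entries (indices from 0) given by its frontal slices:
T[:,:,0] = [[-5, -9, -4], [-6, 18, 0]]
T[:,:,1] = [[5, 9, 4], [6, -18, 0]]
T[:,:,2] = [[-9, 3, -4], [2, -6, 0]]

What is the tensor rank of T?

Lower bound: in the mode-1 unfolding of T (rows indexed by i, columns by (j,k)) the 2×2 minor on rows i ∈ {0, 1}, columns (j,k) ∈ {(0,0), (0,2)} is det [[-5, -9], [-6, 2]] = -64 ≠ 0, so that unfolding has rank ≥ 2 and hence rank(T) ≥ 2 (CP rank is at least every unfolding rank, though it can be larger).
Upper bound: with S_k = T[:,:,k], the two rank-1 terms a₁b₁ᵀ, a₂b₂ᵀ are the rank-1 members of the pencil x·S₀ + y·S₂.
The 2×2 minor of x·S₀ + y·S₂ on rows {0,1}, columns {0,1} is −144·x² − 96·xy + 48·y² = (-48)·(3·x − y)(x + y), vanishing at (x:y) = (1:3) and (1:-1).
M₁ = S₀ + 3·S₂ = [[-32, 0, -16], [0, 0, 0]] = (-16)·[1, 0][2, 0, 1]ᵀ and M₂ = S₀ − S₂ = [[4, -12, 0], [-8, 24, 0]] = 4·[1, -2][1, -3, 0]ᵀ, so take a₁ = [1, 0], b₁ = [2, 0, 1], a₂ = [1, -2], b₂ = [1, -3, 0].
Each slice is an integer combination of E₁ = a₁b₁ᵀ and E₂ = a₂b₂ᵀ: S₀ = −4·E₁ + 3·E₂, S₁ = 4·E₁ − 3·E₂, S₂ = −4·E₁ − E₂; reading off coefficients, c₁ = [-4, 4, -4] and c₂ = [3, -3, -1].
Hence T = [1, 0] ⊗ [2, 0, 1] ⊗ [-4, 4, -4] + [1, -2] ⊗ [1, -3, 0] ⊗ [3, -3, -1], so rank(T) ≤ 2.
These bounds meet, so rank(T) = 2.

2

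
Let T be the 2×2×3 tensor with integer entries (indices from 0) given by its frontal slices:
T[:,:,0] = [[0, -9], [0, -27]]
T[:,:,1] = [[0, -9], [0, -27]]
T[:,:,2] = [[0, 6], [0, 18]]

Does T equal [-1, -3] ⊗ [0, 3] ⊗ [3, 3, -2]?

Yes

Reconstruct entrywise from the claimed factors. For example, T[1,0,2] = 0 and Σₗ aₗ[1]bₗ[0]cₗ[2] = (-3)·(0)·(-2) = 0; checking all 12 entries, every one matches. The claim holds.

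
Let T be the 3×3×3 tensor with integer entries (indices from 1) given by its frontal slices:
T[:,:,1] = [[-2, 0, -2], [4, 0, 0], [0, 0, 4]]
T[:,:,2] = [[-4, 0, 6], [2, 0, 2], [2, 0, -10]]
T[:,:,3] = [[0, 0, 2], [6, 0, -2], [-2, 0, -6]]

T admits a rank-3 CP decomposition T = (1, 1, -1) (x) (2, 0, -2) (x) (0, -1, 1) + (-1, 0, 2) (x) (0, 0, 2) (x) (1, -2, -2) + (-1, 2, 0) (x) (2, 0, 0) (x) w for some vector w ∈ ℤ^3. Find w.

w = (1, 1, 1)

Subtract the known terms from T to get the rank-1 residual R = (-1, 2, 0) (x) (2, 0, 0) (x) w, so R[i,j,k] = a[i]·b[j]·w[k]. Pick indices with nonzero a[1]·b[1] = (-1)·(2) = -2. Only the fibre through (1,1,·) is needed: R[1,1,:] = T[1,1,:] − Σₗ aₗ[1]bₗ[1]cₗ = [-2, -4, 0] − (1)·(2)·(0, -1, 1) − (-1)·(0)·(1, -2, -2) = [-2, -2, -2]. Then w[k] = R[1,1,k] / -2 for each k, giving w = [-2, -2, -2] / -2 = (1, 1, 1).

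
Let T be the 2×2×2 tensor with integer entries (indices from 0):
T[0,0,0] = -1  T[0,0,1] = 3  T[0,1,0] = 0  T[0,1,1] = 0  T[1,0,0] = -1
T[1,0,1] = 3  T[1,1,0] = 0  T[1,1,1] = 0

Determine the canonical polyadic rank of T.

Lower bound: T ≠ 0 (e.g. T[0,0,0] = -1), so rank(T) ≥ 1.
Upper bound: the mode-1 fibre T[:,0,0] = [-1, -1] gives a = [1, 1] (primitive direction); the mode-2 fibre T[0,:,0] = [-1, 0] gives b = [1, 0]; then c[k] = T[0,0,k] / (a[0]·b[0]) = [-1, 3] / 1 = [-1, 3].
Expanding [1, 1] ⊗ [1, 0] ⊗ [-1, 3] reproduces all 8 entries of T, so T = [1, 1] ⊗ [1, 0] ⊗ [-1, 3] and rank(T) ≤ 1.
These bounds meet, so rank(T) = 1.

1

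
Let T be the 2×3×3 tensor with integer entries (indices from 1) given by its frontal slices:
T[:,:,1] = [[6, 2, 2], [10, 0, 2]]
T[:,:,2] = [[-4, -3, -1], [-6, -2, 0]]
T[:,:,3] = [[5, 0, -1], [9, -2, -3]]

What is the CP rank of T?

Lower bound: the mode-2 unfolding of T (rows indexed by j, columns by (i,k) = (1,1), (1,2), (1,3), (2,1), (2,2), (2,3)) is [[6, -4, 5, 10, -6, 9], [2, -3, 0, 0, -2, -2], [2, -1, -1, 2, 0, -3]].
There the 3×3 minor on rows j ∈ {1, 2, 3}, columns (i,k) ∈ {(1,1), (1,2), (1,3)} is det [[6, -4, 5], [2, -3, 0], [2, -1, -1]] = 30 ≠ 0, so this unfolding has rank ≥ 3; CP rank is at least every unfolding rank, so rank(T) ≥ 3. (This is only a lower bound: in general the CP rank may exceed every unfolding rank, so we still need to exhibit 3 rank-1 terms summing to T.)
Upper bound: T is a sum of 3 rank-1 terms, T = [1, 1] (x) [1, 2, 1] (x) [2, -2, 1] + [1, 2] (x) [2, -1, -1] (x) [1, -1, 2] + [1, 2] (x) [2, -1, 1] (x) [1, 0, 0] (one valid choice — decompositions are not unique — normalised so each a, b is primitive with positive first nonzero entry; check it by expanding all entries), so rank(T) ≤ 3.
These bounds meet, so rank(T) = 3.

3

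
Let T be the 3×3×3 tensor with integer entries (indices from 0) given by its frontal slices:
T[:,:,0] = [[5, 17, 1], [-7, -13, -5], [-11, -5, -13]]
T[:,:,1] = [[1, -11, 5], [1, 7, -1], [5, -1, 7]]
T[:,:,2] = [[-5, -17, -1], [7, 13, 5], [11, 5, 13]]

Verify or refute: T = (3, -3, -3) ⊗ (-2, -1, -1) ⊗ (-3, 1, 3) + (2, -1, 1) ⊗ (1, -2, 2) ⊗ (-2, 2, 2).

Reconstruct entry (0,0,0) from the claimed factors: Σₗ aₗ[0]bₗ[0]cₗ[0] = (3)·(-2)·(-3) + (2)·(1)·(-2) = 14, but T[0,0,0] = 5. The claim is false.

No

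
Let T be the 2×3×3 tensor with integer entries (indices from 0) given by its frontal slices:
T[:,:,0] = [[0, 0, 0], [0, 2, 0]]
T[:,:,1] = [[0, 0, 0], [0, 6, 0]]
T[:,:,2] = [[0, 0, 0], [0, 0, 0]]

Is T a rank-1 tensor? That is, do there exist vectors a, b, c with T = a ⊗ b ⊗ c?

If T = a ⊗ b ⊗ c then every fibre of T is a multiple of the corresponding factor, so read the factors off the fibres through the nonzero entry T[1,1,0] = 2.
The mode-1 fibre T[:,1,0] = [0, 2] gives a = (0, 1) (primitive direction); the mode-2 fibre T[1,:,0] = [0, 2, 0] gives b = (0, 1, 0); then c[k] = T[1,1,k] / (a[1]·b[1]) = [2, 6, 0] / 1 = (2, 6, 0).
Expanding (0, 1) ⊗ (0, 1, 0) ⊗ (2, 6, 0) reproduces all 18 entries of T, so T = (0, 1) ⊗ (0, 1, 0) ⊗ (2, 6, 0) and rank(T) ≤ 1.
Equivalently every frontal slice T[:,:,k] is c[k] times the rank-1 matrix (0, 1) ⊗ (0, 1, 0). So T has rank 1 (it is nonzero).

Yes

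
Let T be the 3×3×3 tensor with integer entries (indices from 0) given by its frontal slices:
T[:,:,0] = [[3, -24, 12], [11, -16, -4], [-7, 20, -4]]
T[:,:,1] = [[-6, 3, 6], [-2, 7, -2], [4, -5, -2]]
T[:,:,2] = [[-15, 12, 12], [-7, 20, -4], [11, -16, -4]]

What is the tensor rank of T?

2

Lower bound: the mode-1 unfolding of T (rows indexed by i, columns by (j,k) = (0,0), (0,1), (0,2), (1,0), (1,1), (1,2), (2,0), (2,1), (2,2)) is [[3, -6, -15, -24, 3, 12, 12, 6, 12], [11, -2, -7, -16, 7, 20, -4, -2, -4], [-7, 4, 11, 20, -5, -16, -4, -2, -4]].
There the 2×2 minor on rows i ∈ {0, 1}, columns (j,k) ∈ {(0,0), (0,1)} is det [[3, -6], [11, -2]] = 60 ≠ 0, so this unfolding has rank ≥ 2; CP rank is at least every unfolding rank, so rank(T) ≥ 2. (Flattening ranks never certify an upper bound on CP rank; for that we must actually write T with 2 rank-1 terms.)
Upper bound — finding two terms. Write S_k = T[:,:,k] for the frontal slices: S₀ = [[3, -24, 12], [11, -16, -4], [-7, 20, -4]], S₁ = [[-6, 3, 6], [-2, 7, -2], [4, -5, -2]], S₂ = [[-15, 12, 12], [-7, 20, -4], [11, -16, -4]].
If T = a₁ (x) b₁ (x) c₁ + a₂ (x) b₂ (x) c₂ then each S_k = c₁[k]·a₁b₁ᵀ + c₂[k]·a₂b₂ᵀ. S₀ and S₁ are linearly independent, so a₁b₁ᵀ and a₂b₂ᵀ must span the same plane of matrices: they are the rank-1 matrices of the form x·S₀ + y·S₁.
The 2×2 minor of x·S₀ + y·S₁ on rows {0,1}, columns {0,1} is 216·x² + 36·xy − 36·y² = 36·(3·x − y)(2·x + y), vanishing at (x:y) = (1:3) and (1:-2).
M₁ = S₀ + 3·S₁ = [[-15, -15, 30], [5, 5, -10], [5, 5, -10]] = (-5)·[3, -1, -1][1, 1, -2]ᵀ and M₂ = S₀ − 2·S₁ = [[15, -30, 0], [15, -30, 0], [-15, 30, 0]] = 15·[1, 1, -1][1, -2, 0]ᵀ, so take a₁ = [3, -1, -1], b₁ = [1, 1, -2], a₂ = [1, 1, -1], b₂ = [1, -2, 0].
Each slice is an integer combination of E₁ = a₁b₁ᵀ and E₂ = a₂b₂ᵀ: S₀ = −2·E₁ + 9·E₂, S₁ = −E₁ − 3·E₂, S₂ = −2·E₁ − 9·E₂; reading off coefficients, c₁ = [-2, -1, -2] and c₂ = [9, -3, -9].
Hence T = [3, -1, -1] (x) [1, 1, -2] (x) [-2, -1, -2] + [1, 1, -1] (x) [1, -2, 0] (x) [9, -3, -9], so rank(T) ≤ 2.
These bounds meet, so rank(T) = 2.
Check entry T[1,0,2] = -7: (-1)·(1)·(-2) + (1)·(1)·(-9) = -7.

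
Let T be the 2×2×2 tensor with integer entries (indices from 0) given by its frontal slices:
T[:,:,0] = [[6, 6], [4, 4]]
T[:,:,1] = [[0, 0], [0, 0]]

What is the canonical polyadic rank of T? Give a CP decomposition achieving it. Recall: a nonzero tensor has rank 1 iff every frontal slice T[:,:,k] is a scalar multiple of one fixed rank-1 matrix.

rank(T) = 1

Lower bound: T ≠ 0 (e.g. T[0,0,0] = 6), so rank(T) ≥ 1.
Upper bound: if T = a ⊗ b ⊗ c then every fibre of T is a multiple of the corresponding factor, so read the factors off the fibres through the nonzero entry T[0,0,0] = 6.
The mode-1 fibre T[:,0,0] = [6, 4] gives a = [3, 2] (primitive direction); the mode-2 fibre T[0,:,0] = [6, 6] gives b = [1, 1]; then c[k] = T[0,0,k] / (a[0]·b[0]) = [6, 0] / 3 = [2, 0].
Expanding [3, 2] ⊗ [1, 1] ⊗ [2, 0] reproduces all 8 entries of T, so T = [3, 2] ⊗ [1, 1] ⊗ [2, 0] and rank(T) ≤ 1.
These bounds meet, so rank(T) = 1.
Check entry T[1,0,1] = 0: (2)·(1)·(0) = 0.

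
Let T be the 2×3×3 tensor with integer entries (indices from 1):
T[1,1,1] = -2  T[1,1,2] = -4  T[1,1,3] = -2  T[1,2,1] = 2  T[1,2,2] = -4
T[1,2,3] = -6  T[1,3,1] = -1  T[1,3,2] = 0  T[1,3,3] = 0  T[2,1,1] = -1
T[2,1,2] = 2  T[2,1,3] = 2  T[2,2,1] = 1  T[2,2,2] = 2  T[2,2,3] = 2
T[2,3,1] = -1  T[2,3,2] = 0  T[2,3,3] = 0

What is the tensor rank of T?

Lower bound: the mode-3 unfolding of T (rows indexed by k, columns by (i,j) = (1,1), (1,2), (1,3), (2,1), (2,2), (2,3)) is [[-2, 2, -1, -1, 1, -1], [-4, -4, 0, 2, 2, 0], [-2, -6, 0, 2, 2, 0]].
There the 3×3 minor on rows k ∈ {1, 2, 3}, columns (i,j) ∈ {(1,1), (1,2), (1,3)} is det [[-2, 2, -1], [-4, -4, 0], [-2, -6, 0]] = -16 ≠ 0, so this unfolding has rank ≥ 3; CP rank is at least every unfolding rank, so rank(T) ≥ 3. (Flattening ranks never certify an upper bound on CP rank; for that we must actually write T with 3 rank-1 terms.)
Upper bound: T is a sum of 3 rank-1 terms, T = (1, 0) ⊗ (1, -1, 0) ⊗ (-1, 0, 2) + (1, 1) ⊗ (1, -1, 1) ⊗ (-1, 0, 0) + (2, -1) ⊗ (1, 1, 0) ⊗ (0, -2, -2) (written with every a and b primitive with positive leading entry and the scale carried by c; CP decompositions are not unique, and this one is verified by expanding entrywise), so rank(T) ≤ 3.
These bounds meet, so rank(T) = 3.

3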